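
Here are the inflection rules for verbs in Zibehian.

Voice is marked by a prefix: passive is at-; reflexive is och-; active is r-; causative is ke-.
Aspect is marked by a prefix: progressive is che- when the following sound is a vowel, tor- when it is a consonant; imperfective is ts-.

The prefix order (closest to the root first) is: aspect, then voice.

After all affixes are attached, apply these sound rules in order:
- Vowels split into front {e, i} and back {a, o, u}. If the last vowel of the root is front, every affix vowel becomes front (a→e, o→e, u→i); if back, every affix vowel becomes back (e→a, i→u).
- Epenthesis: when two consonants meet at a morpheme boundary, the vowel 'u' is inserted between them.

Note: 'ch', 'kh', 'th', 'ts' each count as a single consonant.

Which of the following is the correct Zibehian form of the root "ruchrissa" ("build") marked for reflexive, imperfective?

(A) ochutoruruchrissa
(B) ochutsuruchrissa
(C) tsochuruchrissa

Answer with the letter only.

B

Attach aspect imperfective ts- → tsruchrissa.
Attach voice reflexive och- → ochtsruchrissa.
Vowel harmony: no change.
Apply epenthesis: ochtsruchrissa → ochutsuruchrissa.
So the correct form is ochutsuruchrissa, option (B).
(A) ochutoruruchrissa is wrong: it uses progressive instead of imperfective for aspect.
(C) tsochuruchrissa is wrong: it has the affixes in the wrong order.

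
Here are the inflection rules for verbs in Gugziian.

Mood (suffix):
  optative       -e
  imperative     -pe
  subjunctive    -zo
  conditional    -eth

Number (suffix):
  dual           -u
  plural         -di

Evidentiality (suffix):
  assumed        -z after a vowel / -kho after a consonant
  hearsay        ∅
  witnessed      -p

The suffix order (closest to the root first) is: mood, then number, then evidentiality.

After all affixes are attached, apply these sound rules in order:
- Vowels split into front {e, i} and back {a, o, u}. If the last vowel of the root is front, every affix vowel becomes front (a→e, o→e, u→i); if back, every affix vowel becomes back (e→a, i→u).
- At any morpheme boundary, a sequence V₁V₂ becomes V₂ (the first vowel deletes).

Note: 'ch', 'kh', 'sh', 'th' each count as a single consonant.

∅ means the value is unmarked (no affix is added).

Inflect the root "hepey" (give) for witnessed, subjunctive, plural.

hepeyzedip

Attach mood subjunctive -zo → hepeyzo.
Attach number plural -di → hepeyzodi.
Attach evidentiality witnessed -p → hepeyzodip.
Apply vowel harmony: hepeyzodip → hepeyzedip.
Vowel deletion: no change.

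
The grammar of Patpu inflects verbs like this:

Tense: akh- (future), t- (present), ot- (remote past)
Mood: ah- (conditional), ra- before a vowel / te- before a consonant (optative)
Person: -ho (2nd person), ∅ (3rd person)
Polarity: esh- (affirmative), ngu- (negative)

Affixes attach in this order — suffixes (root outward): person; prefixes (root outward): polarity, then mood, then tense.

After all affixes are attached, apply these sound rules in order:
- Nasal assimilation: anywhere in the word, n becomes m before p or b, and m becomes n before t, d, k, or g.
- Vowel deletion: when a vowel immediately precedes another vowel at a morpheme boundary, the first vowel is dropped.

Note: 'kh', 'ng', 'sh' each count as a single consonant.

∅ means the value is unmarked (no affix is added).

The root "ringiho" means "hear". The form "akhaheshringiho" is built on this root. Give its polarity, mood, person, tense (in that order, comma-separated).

affirmative, conditional, 3rd person, future

Segment: akh-ah-esh-ringiho.
polarity: esh- → affirmative.
mood: ah- → conditional.
person: ∅ → 3rd person.
tense: akh- → future.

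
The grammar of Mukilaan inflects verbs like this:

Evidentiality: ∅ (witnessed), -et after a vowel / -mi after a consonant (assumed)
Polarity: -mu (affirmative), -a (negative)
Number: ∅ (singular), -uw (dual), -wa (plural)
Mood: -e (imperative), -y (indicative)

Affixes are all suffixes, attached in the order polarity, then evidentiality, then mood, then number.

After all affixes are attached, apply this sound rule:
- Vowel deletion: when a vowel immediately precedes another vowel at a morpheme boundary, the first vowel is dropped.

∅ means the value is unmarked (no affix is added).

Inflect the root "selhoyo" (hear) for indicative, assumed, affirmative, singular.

selhoyomety

Attach polarity affirmative -mu → selhoyomu.
Attach evidentiality assumed -et (after vowel 'u') → selhoyomuet.
Attach mood indicative -y → selhoyomuety.
number = singular: zero marking, form stays selhoyomuety.
Apply vowel deletion: selhoyomuety → selhoyomety.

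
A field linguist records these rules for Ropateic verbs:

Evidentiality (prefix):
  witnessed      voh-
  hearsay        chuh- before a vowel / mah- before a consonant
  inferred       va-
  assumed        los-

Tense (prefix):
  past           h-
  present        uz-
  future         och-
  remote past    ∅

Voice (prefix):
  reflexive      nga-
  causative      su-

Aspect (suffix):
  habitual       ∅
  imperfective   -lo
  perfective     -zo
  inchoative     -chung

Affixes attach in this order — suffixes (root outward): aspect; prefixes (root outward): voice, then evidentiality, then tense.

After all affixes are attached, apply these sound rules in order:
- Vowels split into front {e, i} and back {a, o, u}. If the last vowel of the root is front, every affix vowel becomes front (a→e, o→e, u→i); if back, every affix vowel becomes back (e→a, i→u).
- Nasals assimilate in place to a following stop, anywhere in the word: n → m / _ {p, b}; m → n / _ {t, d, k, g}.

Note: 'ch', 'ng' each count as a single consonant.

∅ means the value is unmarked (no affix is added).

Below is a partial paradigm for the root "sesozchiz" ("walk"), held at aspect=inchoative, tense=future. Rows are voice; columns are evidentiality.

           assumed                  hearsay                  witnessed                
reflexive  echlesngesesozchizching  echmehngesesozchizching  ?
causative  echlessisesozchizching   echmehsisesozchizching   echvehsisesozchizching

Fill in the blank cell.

echvehngesesozchizching

Attach voice reflexive nga- → ngasesozchiz.
Attach aspect inchoative -chung → ngasesozchizchung.
Attach evidentiality witnessed voh- → vohngasesozchizchung.
Attach tense future och- → ochvohngasesozchizchung.
Apply vowel harmony: ochvohngasesozchizchung → echvehngesesozchizching.
Nasal assimilation: no change.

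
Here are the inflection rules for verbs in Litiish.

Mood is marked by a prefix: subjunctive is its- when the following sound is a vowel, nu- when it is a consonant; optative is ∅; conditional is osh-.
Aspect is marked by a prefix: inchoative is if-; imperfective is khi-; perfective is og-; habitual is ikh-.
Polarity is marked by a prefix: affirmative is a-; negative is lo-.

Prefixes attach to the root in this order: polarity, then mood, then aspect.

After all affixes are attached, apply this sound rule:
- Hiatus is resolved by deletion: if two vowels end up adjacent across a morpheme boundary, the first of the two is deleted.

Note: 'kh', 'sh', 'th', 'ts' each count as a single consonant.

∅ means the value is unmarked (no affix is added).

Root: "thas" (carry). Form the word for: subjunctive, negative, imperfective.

khinulothas

Attach polarity negative lo- → lothas.
Attach mood subjunctive nu- (before consonant 'l') → nulothas.
Attach aspect imperfective khi- → khinulothas.
Vowel deletion: no change.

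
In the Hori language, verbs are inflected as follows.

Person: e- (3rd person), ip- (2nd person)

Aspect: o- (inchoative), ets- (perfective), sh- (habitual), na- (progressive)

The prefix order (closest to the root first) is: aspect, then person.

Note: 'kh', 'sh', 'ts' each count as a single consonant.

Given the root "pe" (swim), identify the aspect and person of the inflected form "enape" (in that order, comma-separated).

Segment: e-na-pe.
aspect: na- → progressive.
person: e- → 3rd person.

progressive, 3rd person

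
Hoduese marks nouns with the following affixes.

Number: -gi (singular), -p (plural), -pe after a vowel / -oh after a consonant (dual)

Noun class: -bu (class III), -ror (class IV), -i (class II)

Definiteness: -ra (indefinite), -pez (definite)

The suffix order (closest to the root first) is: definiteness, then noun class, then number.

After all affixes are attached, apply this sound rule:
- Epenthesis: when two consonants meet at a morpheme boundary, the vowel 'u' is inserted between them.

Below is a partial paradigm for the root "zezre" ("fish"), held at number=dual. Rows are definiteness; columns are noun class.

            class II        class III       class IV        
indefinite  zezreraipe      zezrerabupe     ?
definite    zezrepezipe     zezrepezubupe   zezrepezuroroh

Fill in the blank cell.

zezreraroroh

Attach definiteness indefinite -ra → zezrera.
Attach noun class class IV -ror → zezreraror.
Attach number dual -oh (after consonant 'r') → zezreraroroh.
Epenthesis: no change.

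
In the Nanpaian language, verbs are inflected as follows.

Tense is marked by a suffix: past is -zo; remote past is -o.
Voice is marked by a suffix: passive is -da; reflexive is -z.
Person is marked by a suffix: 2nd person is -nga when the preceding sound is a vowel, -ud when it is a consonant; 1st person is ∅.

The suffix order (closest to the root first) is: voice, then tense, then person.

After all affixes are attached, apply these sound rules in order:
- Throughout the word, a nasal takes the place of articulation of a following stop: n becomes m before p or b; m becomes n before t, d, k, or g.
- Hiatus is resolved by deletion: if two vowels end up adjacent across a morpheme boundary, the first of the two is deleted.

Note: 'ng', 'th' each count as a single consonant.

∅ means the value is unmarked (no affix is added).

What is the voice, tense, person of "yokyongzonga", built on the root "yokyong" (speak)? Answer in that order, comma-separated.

Segment: yokyong-z-o-nga.
voice: -z → reflexive.
tense: -o → remote past.
person: -nga/ud → 2nd person.

reflexive, remote past, 2nd person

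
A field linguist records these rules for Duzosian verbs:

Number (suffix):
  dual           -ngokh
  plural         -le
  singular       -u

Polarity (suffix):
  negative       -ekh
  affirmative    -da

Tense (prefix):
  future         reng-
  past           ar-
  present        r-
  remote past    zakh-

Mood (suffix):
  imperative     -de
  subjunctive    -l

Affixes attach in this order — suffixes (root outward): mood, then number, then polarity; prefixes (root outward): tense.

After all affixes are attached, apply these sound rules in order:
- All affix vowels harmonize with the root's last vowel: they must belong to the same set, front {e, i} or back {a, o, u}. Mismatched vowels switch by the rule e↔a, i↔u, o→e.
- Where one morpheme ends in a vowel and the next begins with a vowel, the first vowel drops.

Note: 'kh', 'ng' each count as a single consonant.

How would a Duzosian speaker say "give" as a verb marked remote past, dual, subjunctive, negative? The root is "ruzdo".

Attach mood subjunctive -l → ruzdol.
Attach number dual -ngokh → ruzdolngokh.
Attach polarity negative -ekh → ruzdolngokhekh.
Attach tense remote past zakh- → zakhruzdolngokhekh.
Apply vowel harmony: zakhruzdolngokhekh → zakhruzdolngokhakh.
Vowel deletion: no change.

zakhruzdolngokhakh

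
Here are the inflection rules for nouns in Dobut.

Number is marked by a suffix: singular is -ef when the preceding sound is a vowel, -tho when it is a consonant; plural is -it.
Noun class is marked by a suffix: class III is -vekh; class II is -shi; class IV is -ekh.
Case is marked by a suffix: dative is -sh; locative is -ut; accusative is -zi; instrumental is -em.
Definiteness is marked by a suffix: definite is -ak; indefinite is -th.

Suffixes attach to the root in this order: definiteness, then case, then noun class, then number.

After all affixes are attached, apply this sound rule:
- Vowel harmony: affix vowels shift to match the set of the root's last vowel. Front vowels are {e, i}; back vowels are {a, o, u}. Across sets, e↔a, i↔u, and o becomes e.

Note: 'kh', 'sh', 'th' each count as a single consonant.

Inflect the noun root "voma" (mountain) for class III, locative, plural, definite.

vomaakutvakhut

Attach definiteness definite -ak → vomaak.
Attach case locative -ut → vomaakut.
Attach noun class class III -vekh → vomaakutvekh.
Attach number plural -it → vomaakutvekhit.
Apply vowel harmony: vomaakutvekhit → vomaakutvakhut.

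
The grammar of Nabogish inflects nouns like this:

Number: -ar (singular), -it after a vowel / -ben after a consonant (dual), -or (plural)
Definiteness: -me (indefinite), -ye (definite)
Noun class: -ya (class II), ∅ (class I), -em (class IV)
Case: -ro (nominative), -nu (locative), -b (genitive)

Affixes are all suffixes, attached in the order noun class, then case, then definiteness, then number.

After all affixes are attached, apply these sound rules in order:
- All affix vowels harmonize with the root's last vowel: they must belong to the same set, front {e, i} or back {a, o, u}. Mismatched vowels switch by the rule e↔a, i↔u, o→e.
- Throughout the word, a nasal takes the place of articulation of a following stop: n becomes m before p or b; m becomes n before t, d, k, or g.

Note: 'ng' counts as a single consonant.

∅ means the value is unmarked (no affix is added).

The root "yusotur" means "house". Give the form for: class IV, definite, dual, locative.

yusoturamnuyaut

Attach noun class class IV -em → yusoturem.
Attach case locative -nu → yusoturemnu.
Attach definiteness definite -ye → yusoturemnuye.
Attach number dual -it (after vowel 'e') → yusoturemnuyeit.
Apply vowel harmony: yusoturemnuyeit → yusoturamnuyaut.
Nasal assimilation: no change.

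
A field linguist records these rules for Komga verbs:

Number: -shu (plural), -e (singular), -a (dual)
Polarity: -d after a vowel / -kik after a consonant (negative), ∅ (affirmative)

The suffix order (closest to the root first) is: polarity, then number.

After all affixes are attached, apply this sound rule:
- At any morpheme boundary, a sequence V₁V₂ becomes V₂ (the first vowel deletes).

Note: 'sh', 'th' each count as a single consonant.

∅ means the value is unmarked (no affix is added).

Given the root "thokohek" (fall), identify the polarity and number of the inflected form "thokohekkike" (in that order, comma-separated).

Segment: thokohek-kik-e.
polarity: -d/kik → negative.
number: -e → singular.

negative, singular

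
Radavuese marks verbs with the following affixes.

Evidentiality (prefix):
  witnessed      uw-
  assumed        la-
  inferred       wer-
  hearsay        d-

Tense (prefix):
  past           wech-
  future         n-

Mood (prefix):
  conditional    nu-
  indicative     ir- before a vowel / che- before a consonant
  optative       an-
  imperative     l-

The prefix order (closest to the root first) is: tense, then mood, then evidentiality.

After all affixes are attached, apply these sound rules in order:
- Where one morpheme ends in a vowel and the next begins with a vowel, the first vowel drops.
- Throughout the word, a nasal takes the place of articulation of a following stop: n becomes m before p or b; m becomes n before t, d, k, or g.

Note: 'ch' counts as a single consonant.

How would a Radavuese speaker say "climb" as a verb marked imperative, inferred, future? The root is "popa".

Attach tense future n- → npopa.
Attach mood imperative l- → lnpopa.
Attach evidentiality inferred wer- → werlnpopa.
Vowel deletion: no change.
Apply nasal assimilation: werlnpopa → werlmpopa.

werlmpopa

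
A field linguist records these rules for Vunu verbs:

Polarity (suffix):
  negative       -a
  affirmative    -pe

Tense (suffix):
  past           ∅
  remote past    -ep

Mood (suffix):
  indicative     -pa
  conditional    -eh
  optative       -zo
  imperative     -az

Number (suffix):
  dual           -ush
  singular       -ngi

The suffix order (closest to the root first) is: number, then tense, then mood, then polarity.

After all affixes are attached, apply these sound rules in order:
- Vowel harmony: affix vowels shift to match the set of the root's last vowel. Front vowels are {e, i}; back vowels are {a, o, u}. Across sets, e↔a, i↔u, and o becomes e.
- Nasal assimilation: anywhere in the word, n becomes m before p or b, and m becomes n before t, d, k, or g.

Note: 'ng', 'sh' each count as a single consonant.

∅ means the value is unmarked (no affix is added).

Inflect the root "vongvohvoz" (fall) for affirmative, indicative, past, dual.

Attach number dual -ush → vongvohvozush.
tense = past: zero marking, form stays vongvohvozush.
Attach mood indicative -pa → vongvohvozushpa.
Attach polarity affirmative -pe → vongvohvozushpape.
Apply vowel harmony: vongvohvozushpape → vongvohvozushpapa.
Nasal assimilation: no change.

vongvohvozushpapa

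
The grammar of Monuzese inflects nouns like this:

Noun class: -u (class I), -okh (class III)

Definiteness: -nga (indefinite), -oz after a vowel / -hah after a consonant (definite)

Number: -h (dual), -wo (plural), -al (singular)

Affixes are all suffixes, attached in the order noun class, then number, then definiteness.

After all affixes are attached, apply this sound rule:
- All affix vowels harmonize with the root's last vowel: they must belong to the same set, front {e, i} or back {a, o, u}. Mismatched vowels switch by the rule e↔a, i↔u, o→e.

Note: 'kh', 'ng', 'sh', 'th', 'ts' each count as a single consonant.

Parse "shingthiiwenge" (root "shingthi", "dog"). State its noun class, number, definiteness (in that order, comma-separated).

Segment: shingthi-u-wo-nga.
noun class: -u → class I.
number: -wo → plural.
definiteness: -nga → indefinite.

class I, plural, indefinite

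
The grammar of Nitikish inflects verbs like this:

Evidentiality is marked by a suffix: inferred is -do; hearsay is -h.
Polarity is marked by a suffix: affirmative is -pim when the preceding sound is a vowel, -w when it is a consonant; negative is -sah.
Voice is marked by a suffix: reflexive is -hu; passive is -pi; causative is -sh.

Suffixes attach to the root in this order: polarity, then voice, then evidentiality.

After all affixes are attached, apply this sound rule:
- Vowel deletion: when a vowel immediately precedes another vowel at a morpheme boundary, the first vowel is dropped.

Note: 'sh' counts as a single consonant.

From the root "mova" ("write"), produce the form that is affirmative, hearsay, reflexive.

Attach polarity affirmative -pim (after vowel 'a') → movapim.
Attach voice reflexive -hu → movapimhu.
Attach evidentiality hearsay -h → movapimhuh.
Vowel deletion: no change.

movapimhuh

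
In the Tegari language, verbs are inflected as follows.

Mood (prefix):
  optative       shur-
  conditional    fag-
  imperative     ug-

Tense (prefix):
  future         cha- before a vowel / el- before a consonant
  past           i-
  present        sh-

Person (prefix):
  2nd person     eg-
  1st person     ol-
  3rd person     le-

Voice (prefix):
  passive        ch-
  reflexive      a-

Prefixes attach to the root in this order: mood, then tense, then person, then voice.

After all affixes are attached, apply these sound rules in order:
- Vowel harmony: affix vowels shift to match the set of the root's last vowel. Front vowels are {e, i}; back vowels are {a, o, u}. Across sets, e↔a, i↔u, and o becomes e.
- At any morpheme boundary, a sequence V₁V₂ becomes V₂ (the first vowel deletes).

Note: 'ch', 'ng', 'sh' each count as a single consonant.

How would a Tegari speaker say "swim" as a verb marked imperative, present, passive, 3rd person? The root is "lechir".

Attach mood imperative ug- → uglechir.
Attach tense present sh- → shuglechir.
Attach person 3rd person le- → leshuglechir.
Attach voice passive ch- → chleshuglechir.
Apply vowel harmony: chleshuglechir → chleshiglechir.
Vowel deletion: no change.

chleshiglechir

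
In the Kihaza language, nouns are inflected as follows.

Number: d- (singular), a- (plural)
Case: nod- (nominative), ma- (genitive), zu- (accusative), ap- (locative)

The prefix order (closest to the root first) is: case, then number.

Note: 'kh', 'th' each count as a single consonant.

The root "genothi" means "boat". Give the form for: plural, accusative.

azugenothi

Attach case accusative zu- → zugenothi.
Attach number plural a- → azugenothi.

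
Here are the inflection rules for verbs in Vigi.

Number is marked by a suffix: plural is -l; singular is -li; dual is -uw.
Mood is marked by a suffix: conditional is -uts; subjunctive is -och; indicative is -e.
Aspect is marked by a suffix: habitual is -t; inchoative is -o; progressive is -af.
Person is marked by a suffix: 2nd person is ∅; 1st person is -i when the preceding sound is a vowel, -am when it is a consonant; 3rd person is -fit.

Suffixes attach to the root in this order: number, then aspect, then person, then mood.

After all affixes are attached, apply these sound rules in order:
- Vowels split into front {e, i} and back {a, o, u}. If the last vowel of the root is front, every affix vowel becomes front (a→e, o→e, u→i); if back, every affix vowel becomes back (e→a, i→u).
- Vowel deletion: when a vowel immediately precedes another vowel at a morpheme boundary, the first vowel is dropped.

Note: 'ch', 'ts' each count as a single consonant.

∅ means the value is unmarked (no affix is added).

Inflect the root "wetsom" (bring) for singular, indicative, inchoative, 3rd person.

wetsomlofuta

Attach number singular -li → wetsomli.
Attach aspect inchoative -o → wetsomlio.
Attach person 3rd person -fit → wetsomliofit.
Attach mood indicative -e → wetsomliofite.
Apply vowel harmony: wetsomliofite → wetsomluofuta.
Apply vowel deletion: wetsomluofuta → wetsomlofuta.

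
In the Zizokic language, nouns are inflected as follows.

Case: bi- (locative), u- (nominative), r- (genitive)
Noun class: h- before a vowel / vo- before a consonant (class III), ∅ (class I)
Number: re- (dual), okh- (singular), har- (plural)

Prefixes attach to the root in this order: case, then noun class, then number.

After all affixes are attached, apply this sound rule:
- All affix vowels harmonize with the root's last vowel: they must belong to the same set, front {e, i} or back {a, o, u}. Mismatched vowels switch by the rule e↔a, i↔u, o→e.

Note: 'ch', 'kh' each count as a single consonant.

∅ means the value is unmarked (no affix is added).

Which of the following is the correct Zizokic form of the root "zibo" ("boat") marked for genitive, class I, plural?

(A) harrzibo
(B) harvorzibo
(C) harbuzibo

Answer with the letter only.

A

Attach case genitive r- → rzibo.
noun class = class I: zero marking, form stays rzibo.
Attach number plural har- → harrzibo.
Vowel harmony: no change.
So the correct form is harrzibo, option (A).
(B) harvorzibo is wrong: it uses class III instead of class I for noun class.
(C) harbuzibo is wrong: it uses locative instead of genitive for case.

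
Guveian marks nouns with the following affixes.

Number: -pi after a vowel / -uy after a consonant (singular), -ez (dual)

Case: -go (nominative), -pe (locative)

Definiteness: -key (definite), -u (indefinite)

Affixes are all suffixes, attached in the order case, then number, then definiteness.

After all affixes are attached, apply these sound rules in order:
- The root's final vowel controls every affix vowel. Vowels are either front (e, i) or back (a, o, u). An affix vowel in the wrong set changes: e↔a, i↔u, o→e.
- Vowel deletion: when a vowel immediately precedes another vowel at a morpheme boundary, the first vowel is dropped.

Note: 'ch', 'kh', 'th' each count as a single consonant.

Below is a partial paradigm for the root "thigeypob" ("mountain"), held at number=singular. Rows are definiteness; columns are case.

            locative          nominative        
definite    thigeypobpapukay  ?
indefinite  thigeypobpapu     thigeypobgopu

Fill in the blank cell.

thigeypobgopukay

Attach case nominative -go → thigeypobgo.
Attach number singular -pi (after vowel 'o') → thigeypobgopi.
Attach definiteness definite -key → thigeypobgopikey.
Apply vowel harmony: thigeypobgopikey → thigeypobgopukay.
Vowel deletion: no change.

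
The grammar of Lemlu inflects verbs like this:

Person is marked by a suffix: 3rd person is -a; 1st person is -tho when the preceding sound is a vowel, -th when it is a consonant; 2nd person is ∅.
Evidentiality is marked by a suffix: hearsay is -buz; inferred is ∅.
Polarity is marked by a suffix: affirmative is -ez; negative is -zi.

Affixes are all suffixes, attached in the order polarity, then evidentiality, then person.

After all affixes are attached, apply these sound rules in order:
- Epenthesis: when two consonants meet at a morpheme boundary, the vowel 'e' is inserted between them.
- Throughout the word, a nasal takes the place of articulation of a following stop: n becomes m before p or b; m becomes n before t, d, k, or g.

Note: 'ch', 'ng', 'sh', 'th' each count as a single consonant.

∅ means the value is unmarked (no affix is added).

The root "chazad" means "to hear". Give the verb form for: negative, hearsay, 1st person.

Attach polarity negative -zi → chazadzi.
Attach evidentiality hearsay -buz → chazadzibuz.
Attach person 1st person -th (after consonant 'z') → chazadzibuzth.
Apply epenthesis: chazadzibuzth → chazadezibuzeth.
Nasal assimilation: no change.

chazadezibuzeth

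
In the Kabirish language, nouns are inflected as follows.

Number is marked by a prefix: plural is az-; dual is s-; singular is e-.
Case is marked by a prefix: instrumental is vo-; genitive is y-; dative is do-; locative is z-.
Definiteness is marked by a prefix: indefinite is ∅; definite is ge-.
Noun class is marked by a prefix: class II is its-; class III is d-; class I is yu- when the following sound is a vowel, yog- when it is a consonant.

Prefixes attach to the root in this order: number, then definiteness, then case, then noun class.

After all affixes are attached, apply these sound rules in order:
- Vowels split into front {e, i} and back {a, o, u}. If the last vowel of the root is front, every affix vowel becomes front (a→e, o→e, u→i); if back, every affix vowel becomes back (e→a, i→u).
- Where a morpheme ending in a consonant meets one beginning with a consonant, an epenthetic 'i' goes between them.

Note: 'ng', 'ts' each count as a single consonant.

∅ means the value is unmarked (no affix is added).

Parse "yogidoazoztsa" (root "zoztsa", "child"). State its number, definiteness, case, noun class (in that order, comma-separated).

singular, indefinite, dative, class I

Segment: yog-do-e-zoztsa.
number: e- → singular.
definiteness: ∅ → indefinite.
case: do- → dative.
noun class: yu/yog- → class I.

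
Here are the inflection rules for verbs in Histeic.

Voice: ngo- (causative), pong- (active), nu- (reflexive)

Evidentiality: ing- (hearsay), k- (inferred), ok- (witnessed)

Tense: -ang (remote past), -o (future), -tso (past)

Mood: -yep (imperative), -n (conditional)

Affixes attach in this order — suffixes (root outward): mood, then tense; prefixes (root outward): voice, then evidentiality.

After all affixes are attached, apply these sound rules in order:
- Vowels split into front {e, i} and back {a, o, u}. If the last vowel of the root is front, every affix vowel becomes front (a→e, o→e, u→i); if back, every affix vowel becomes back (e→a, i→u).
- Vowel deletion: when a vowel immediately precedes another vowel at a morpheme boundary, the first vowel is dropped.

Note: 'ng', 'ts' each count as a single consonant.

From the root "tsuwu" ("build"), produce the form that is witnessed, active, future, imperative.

okpongtsuwuyapo

Attach mood imperative -yep → tsuwuyep.
Attach voice active pong- → pongtsuwuyep.
Attach tense future -o → pongtsuwuyepo.
Attach evidentiality witnessed ok- → okpongtsuwuyepo.
Apply vowel harmony: okpongtsuwuyepo → okpongtsuwuyapo.
Vowel deletion: no change.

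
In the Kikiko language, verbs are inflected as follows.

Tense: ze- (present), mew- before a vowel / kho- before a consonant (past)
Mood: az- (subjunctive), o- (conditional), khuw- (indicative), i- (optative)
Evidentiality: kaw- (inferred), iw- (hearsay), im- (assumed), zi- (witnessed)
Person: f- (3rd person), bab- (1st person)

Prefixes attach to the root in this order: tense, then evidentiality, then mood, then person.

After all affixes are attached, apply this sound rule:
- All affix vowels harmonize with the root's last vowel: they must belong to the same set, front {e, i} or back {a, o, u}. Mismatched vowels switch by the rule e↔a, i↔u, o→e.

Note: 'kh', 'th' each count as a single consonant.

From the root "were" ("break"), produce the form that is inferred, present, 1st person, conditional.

bebekewzewere

Attach tense present ze- → zewere.
Attach evidentiality inferred kaw- → kawzewere.
Attach mood conditional o- → okawzewere.
Attach person 1st person bab- → babokawzewere.
Apply vowel harmony: babokawzewere → bebekewzewere.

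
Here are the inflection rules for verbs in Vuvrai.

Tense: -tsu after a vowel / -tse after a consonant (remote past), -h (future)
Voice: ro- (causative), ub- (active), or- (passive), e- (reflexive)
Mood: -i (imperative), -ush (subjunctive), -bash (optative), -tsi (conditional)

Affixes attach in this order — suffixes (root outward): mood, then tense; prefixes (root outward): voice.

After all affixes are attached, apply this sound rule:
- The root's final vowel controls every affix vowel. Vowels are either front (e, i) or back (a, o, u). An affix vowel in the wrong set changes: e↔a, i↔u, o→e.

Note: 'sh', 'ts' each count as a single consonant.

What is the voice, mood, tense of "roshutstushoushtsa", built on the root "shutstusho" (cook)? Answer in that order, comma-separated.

causative, subjunctive, remote past

Segment: ro-shutstusho-ush-tse.
voice: ro- → causative.
mood: -ush → subjunctive.
tense: -tsu/tse → remote past.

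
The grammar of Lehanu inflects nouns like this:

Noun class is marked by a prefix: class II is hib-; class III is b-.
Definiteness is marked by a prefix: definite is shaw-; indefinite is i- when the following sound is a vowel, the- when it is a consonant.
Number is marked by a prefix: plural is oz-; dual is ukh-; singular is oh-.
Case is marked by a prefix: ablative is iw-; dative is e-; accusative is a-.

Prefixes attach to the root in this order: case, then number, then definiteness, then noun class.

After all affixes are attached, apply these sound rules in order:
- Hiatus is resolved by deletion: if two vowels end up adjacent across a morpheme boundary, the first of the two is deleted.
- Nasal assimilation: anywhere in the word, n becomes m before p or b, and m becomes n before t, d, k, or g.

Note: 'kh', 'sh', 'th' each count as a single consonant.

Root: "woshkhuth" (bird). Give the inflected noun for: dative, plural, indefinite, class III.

Attach case dative e- → ewoshkhuth.
Attach number plural oz- → ozewoshkhuth.
Attach definiteness indefinite i- (before vowel 'o') → iozewoshkhuth.
Attach noun class class III b- → biozewoshkhuth.
Apply vowel deletion: biozewoshkhuth → bozewoshkhuth.
Nasal assimilation: no change.

bozewoshkhuth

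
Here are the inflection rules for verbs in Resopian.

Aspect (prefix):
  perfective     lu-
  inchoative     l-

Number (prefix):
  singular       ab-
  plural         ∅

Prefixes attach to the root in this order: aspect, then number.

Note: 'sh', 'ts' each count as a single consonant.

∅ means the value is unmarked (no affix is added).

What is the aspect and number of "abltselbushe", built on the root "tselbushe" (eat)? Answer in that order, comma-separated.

inchoative, singular

Segment: ab-l-tselbushe.
aspect: l- → inchoative.
number: ab- → singular.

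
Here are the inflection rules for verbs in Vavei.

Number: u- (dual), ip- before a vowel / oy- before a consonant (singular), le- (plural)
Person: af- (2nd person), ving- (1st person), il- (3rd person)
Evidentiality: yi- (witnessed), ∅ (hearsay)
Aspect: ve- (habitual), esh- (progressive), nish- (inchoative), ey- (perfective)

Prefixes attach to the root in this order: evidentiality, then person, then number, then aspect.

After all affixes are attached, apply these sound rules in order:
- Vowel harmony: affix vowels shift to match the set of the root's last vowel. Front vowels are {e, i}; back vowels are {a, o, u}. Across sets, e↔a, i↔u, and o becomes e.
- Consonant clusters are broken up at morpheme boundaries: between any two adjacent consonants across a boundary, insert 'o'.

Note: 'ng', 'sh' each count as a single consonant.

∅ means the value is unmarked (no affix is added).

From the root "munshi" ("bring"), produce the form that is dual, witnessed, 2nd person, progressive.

eshiefoyimunshi

Attach evidentiality witnessed yi- → yimunshi.
Attach person 2nd person af- → afyimunshi.
Attach number dual u- → uafyimunshi.
Attach aspect progressive esh- → eshuafyimunshi.
Apply vowel harmony: eshuafyimunshi → eshiefyimunshi.
Apply epenthesis: eshiefyimunshi → eshiefoyimunshi.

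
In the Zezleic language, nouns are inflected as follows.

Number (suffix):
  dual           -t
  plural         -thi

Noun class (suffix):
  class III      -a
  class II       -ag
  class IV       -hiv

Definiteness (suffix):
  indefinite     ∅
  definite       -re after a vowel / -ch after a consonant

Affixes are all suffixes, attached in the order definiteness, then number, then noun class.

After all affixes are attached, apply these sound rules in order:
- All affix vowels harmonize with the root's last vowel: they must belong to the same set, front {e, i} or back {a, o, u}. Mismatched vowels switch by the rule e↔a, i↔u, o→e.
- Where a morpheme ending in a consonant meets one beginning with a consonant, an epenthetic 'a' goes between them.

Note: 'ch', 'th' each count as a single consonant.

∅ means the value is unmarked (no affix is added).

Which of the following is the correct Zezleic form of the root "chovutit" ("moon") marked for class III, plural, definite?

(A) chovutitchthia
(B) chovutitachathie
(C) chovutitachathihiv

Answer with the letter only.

B

Attach definiteness definite -ch (after consonant 't') → chovutitch.
Attach number plural -thi → chovutitchthi.
Attach noun class class III -a → chovutitchthia.
Apply vowel harmony: chovutitchthia → chovutitchthie.
Apply epenthesis: chovutitchthie → chovutitachathie.
So the correct form is chovutitachathie, option (B).
(C) chovutitachathihiv is wrong: it uses class IV instead of class III for noun class.
(A) chovutitchthia is wrong: it fails to apply the sound rule(s).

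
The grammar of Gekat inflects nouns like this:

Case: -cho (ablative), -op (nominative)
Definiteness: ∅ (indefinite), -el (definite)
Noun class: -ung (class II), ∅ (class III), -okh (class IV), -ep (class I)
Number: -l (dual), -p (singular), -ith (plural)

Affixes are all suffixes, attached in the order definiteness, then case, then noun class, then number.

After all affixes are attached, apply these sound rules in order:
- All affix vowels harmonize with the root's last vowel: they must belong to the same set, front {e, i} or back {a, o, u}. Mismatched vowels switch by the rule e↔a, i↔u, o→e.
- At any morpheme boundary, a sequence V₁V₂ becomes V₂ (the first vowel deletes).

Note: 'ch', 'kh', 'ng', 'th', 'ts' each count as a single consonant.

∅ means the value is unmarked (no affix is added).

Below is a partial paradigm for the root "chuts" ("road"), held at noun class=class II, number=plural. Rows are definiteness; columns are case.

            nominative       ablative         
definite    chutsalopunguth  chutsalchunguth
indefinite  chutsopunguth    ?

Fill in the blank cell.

definiteness = indefinite: zero marking, form stays chuts.
Attach case ablative -cho → chutscho.
Attach noun class class II -ung → chutschoung.
Attach number plural -ith → chutschoungith.
Apply vowel harmony: chutschoungith → chutschounguth.
Apply vowel deletion: chutschounguth → chutschunguth.

chutschunguth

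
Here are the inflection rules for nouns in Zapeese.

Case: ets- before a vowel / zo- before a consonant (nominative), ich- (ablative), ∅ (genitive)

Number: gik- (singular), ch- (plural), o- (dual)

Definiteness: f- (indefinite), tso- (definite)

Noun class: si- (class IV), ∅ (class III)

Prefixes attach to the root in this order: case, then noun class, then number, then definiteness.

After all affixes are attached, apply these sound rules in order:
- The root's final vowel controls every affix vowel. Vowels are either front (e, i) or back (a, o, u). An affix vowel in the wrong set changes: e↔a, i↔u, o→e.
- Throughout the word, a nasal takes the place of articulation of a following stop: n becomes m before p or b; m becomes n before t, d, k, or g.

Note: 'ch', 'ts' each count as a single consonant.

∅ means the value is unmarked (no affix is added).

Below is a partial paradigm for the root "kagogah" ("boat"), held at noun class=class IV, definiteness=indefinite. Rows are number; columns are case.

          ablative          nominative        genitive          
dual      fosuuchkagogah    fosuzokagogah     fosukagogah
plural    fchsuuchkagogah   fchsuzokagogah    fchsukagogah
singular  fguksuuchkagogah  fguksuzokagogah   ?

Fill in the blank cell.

fguksukagogah

case = genitive: zero marking, form stays kagogah.
Attach noun class class IV si- → sikagogah.
Attach number singular gik- → giksikagogah.
Attach definiteness indefinite f- → fgiksikagogah.
Apply vowel harmony: fgiksikagogah → fguksukagogah.
Nasal assimilation: no change.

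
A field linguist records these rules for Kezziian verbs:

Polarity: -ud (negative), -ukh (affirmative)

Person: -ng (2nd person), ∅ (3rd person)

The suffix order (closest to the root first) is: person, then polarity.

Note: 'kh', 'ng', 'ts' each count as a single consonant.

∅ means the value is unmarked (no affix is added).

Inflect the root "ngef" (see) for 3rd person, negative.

ngefud

person = 3rd person: zero marking, form stays ngef.
Attach polarity negative -ud → ngefud.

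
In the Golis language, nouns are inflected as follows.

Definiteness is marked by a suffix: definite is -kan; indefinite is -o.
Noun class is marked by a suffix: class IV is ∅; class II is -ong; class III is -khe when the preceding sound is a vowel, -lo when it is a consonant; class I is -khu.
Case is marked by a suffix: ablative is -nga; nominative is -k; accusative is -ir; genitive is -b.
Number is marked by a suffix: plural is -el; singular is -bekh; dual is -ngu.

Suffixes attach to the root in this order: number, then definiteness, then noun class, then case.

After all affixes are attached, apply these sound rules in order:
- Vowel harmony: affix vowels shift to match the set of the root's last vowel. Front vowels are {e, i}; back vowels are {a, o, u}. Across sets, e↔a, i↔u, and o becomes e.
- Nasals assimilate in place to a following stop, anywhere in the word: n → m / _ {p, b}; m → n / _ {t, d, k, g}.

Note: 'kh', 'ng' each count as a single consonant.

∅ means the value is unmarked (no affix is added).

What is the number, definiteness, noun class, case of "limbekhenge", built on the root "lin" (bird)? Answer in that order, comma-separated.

Segment: lin-bekh-o-nga.
number: -bekh → singular.
definiteness: -o → indefinite.
noun class: ∅ → class IV.
case: -nga → ablative.

singular, indefinite, class IV, ablative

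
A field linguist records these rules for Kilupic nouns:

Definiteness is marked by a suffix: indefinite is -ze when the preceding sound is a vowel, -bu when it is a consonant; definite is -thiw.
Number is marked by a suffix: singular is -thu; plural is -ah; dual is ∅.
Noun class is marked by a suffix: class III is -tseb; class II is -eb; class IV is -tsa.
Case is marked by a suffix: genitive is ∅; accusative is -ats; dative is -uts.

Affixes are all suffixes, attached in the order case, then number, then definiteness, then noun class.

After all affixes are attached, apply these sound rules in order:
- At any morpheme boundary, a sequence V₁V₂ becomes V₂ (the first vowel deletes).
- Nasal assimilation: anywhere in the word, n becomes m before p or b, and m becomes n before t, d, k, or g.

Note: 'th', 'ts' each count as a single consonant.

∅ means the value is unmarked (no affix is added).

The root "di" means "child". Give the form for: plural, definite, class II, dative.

dutsahthiweb

Attach case dative -uts → diuts.
Attach number plural -ah → diutsah.
Attach definiteness definite -thiw → diutsahthiw.
Attach noun class class II -eb → diutsahthiweb.
Apply vowel deletion: diutsahthiweb → dutsahthiweb.
Nasal assimilation: no change.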